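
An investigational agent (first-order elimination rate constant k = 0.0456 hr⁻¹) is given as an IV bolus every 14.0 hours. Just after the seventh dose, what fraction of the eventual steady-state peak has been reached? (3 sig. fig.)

f_n = 1 − e^(−nkτ) = 1 − e^(−7 × 0.04560 × 14.0) = 1 − e^(−4.469) = 1 − 0.01146 ≈ 0.989

0.989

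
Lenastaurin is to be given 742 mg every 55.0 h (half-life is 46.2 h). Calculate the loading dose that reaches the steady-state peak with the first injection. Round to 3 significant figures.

k = ln 2 / 46.2 = 0.01500 h⁻¹
Accumulation ratio R = 1 / (1 − e^(−kτ)) = 1 / (1 − e^(−0.01500×55.0)) = 1 / (1 − 0.4382) = 1.780
Loading dose = maintenance dose × R = 742 × 1.780 ≈ 1320 mg

1320 mg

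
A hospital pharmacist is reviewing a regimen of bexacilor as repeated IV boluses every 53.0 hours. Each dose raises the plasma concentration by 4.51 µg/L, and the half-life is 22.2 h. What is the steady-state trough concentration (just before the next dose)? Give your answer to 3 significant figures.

1.07 µg/L

k = ln 2 / 22.2 = 0.03122 h⁻¹
Fraction remaining after one interval: e^(−kτ) = e^(−0.03122 × 53.0) = 0.1911
R = 1 / (1 − 0.1911) = 1.236
Css,max = 4.51 × 1.236 = 5.576 µg/L
Css,min = Css,max × e^(−kτ) = 5.576 × 0.1911 ≈ 1.07 µg/L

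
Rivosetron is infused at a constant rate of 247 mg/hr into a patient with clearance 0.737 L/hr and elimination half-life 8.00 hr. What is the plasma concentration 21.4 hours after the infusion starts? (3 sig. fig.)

Css = rate / CL = 247 / 0.737 = 335.1 mg/L
k = ln 2 / 8.00 = 0.08664 hr⁻¹
C(t) = Css (1 − e^(−kt)) = 335.1 × (1 − e^(−1.854)) = 335.1 × 0.8434 ≈ 283 mg/L

283 mg/L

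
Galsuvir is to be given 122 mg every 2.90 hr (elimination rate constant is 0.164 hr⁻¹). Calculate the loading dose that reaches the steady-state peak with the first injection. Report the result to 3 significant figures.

Accumulation ratio R = 1 / (1 − e^(−kτ)) = 1 / (1 − e^(−0.1640×2.90)) = 1 / (1 − 0.6215) = 2.642
Loading dose = maintenance dose × R = 122 × 2.642 ≈ 322 mg

322 mg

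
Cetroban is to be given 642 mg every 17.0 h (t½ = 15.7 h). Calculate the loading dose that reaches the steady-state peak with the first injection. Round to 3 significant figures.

1220 mg

k = ln 2 / 15.7 = 0.04415 h⁻¹
Accumulation ratio R = 1 / (1 − e^(−kτ)) = 1 / (1 − e^(−0.04415×17.0)) = 1 / (1 − 0.4721) = 1.894
Loading dose = maintenance dose × R = 642 × 1.894 ≈ 1220 mg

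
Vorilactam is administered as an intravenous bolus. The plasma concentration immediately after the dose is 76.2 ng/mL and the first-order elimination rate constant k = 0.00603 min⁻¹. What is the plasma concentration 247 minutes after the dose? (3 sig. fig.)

17.2 ng/mL

C(t) = C₀ e^(−kt) = 76.2 × e^(−0.006030 × 247) = 76.2 × e^(−1.489) = 76.2 × 0.2255 ≈ 17.2 ng/mL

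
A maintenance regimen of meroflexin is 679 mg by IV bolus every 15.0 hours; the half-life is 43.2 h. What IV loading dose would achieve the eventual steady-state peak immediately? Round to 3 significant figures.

k = ln 2 / 43.2 = 0.01605 h⁻¹
Accumulation ratio R = 1 / (1 − e^(−kτ)) = 1 / (1 − e^(−0.01605×15.0)) = 1 / (1 − 0.7861) = 4.675
Loading dose = maintenance dose × R = 679 × 4.675 ≈ 3170 mg

3170 mg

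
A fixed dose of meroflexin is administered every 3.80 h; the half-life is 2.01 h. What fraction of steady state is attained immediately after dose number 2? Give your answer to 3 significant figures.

0.927

k = ln 2 / 2.01 = 0.3448 h⁻¹
f_n = 1 − e^(−nkτ) = 1 − e^(−2 × 0.3448 × 3.80) = 1 − e^(−2.621) = 1 − 0.07274 ≈ 0.927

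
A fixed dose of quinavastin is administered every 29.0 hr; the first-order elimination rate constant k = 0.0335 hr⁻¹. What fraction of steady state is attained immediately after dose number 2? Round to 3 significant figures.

0.857

f_n = 1 − e^(−nkτ) = 1 − e^(−2 × 0.03350 × 29.0) = 1 − e^(−1.943) = 1 − 0.1433 ≈ 0.857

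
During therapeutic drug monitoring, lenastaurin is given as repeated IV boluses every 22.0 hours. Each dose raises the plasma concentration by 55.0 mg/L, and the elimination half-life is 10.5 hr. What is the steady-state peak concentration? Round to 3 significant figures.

k = ln 2 / 10.5 = 0.06601 hr⁻¹
Fraction remaining after one interval: e^(−kτ) = e^(−0.06601 × 22.0) = 0.2340
R = 1 / (1 − 0.2340) = 1.306
Css,max = 55.0 × 1.306 ≈ 71.8 mg/L

71.8 mg/L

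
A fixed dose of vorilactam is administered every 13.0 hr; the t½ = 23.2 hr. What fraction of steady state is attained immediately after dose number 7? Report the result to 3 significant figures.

0.934

k = ln 2 / 23.2 = 0.02988 hr⁻¹
f_n = 1 − e^(−nkτ) = 1 − e^(−7 × 0.02988 × 13.0) = 1 − e^(−2.719) = 1 − 0.06595 ≈ 0.934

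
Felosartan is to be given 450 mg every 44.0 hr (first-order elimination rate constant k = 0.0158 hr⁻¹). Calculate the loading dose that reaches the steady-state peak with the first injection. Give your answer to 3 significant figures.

Accumulation ratio R = 1 / (1 − e^(−kτ)) = 1 / (1 − e^(−0.01580×44.0)) = 1 / (1 − 0.4990) = 1.996
Loading dose = maintenance dose × R = 450 × 1.996 ≈ 898 mg

898 mg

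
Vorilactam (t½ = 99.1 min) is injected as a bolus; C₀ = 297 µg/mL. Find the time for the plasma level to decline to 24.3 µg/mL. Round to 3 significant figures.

k = ln 2 / 99.1 = 0.006994 min⁻¹
C(t) = C₀ e^(−kt)  ⇒  t = ln(C₀/C) / k
t = ln(297/24.3) / 0.006994 = 2.503 / 0.006994 ≈ 358 minutes

358 minutes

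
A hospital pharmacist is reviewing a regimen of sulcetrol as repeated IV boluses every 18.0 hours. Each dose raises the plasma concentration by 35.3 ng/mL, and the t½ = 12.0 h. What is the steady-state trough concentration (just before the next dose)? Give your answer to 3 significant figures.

k = ln 2 / 12.0 = 0.05776 h⁻¹
Fraction remaining after one interval: e^(−kτ) = e^(−0.05776 × 18.0) = 0.3536
R = 1 / (1 − 0.3536) = 1.547
Css,max = 35.3 × 1.547 = 54.61 ng/mL
Css,min = Css,max × e^(−kτ) = 54.61 × 0.3536 ≈ 19.3 ng/mL

19.3 ng/mL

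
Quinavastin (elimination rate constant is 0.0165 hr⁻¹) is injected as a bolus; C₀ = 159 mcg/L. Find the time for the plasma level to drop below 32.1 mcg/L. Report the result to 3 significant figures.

97.0 hours

C(t) = C₀ e^(−kt)  ⇒  t = ln(C₀/C) / k
t = ln(159/32.1) / 0.01650 = 1.600 / 0.01650 ≈ 97.0 hours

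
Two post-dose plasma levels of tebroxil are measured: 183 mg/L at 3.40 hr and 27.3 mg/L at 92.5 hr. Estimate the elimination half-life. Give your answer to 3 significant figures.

32.5 hours

k = ln(C₁/C₂) / (t₂ − t₁) = ln(183/27.3) / (92.5 − 3.40)
  = 1.903 / 89.10 = 0.02135 hr⁻¹
t½ = ln 2 / k = ln 2 / 0.02135 ≈ 32.5 hours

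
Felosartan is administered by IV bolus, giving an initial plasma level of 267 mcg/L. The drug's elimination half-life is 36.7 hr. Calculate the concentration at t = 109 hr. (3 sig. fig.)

34.1 mcg/L

k = ln 2 / 36.7 = 0.01889 hr⁻¹
109 hr is 2.970 half-lives, so C = 267 × (1/2)^2.970 = 267 × 0.1276 ≈ 34.1 mcg/L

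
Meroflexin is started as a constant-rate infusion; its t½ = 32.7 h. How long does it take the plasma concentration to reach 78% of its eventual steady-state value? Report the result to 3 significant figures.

71.4 hours

k = ln 2 / 32.7 = 0.02120 h⁻¹
f = 1 − e^(−kt)  ⇒  t = −ln(1 − f) / k
t = −ln(1 − 0.78) / 0.02120 = 1.514 / 0.02120 ≈ 71.4 hours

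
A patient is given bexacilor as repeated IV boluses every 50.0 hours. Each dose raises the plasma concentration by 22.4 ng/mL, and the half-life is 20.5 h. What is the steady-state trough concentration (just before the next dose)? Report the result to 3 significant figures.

k = ln 2 / 20.5 = 0.03381 h⁻¹
Fraction remaining after one interval: e^(−kτ) = e^(−0.03381 × 50.0) = 0.1844
R = 1 / (1 − 0.1844) = 1.226
Css,max = 22.4 × 1.226 = 27.46 ng/mL
Css,min = Css,max × e^(−kτ) = 27.46 × 0.1844 ≈ 5.06 ng/mL

5.06 ng/mL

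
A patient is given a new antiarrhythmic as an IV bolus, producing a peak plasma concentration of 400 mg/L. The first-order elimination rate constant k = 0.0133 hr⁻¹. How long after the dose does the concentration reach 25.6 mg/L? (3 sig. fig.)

C(t) = C₀ e^(−kt)  ⇒  t = ln(C₀/C) / k
t = ln(400/25.6) / 0.01330 = 2.749 / 0.01330 ≈ 207 hours

207 hours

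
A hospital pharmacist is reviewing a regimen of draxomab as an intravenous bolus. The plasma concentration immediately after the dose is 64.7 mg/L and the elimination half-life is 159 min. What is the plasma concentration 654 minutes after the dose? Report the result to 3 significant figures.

3.74 mg/L

k = ln 2 / 159 = 0.004359 min⁻¹
C(t) = C₀ e^(−kt) = 64.7 × e^(−0.004359 × 654) = 64.7 × e^(−2.851) = 64.7 × 0.05778 ≈ 3.74 mg/L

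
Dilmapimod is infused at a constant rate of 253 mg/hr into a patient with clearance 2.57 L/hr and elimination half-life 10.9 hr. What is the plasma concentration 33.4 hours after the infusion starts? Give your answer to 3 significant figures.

Css = rate / CL = 253 / 2.57 = 98.44 mg/L
k = ln 2 / 10.9 = 0.06359 hr⁻¹
C(t) = Css (1 − e^(−kt)) = 98.44 × (1 − e^(−2.124)) = 98.44 × 0.8804 ≈ 86.7 mg/L

86.7 mg/L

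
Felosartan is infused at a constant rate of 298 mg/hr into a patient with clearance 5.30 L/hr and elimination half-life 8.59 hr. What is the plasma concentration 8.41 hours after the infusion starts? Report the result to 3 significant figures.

27.7 µg/mL

Css = rate / CL = 298 / 5.30 = 56.23 µg/mL
k = ln 2 / 8.59 = 0.08069 hr⁻¹
C(t) = Css (1 − e^(−kt)) = 56.23 × (1 − e^(−0.6786)) = 56.23 × 0.4927 ≈ 27.7 µg/mL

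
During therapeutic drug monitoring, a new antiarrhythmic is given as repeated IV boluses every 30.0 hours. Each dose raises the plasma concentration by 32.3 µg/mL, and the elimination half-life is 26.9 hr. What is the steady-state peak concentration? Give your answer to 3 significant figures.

k = ln 2 / 26.9 = 0.02577 hr⁻¹
Fraction remaining after one interval: e^(−kτ) = e^(−0.02577 × 30.0) = 0.4616
R = 1 / (1 − 0.4616) = 1.857
Css,max = 32.3 × 1.857 ≈ 60.0 µg/mL

60.0 µg/mL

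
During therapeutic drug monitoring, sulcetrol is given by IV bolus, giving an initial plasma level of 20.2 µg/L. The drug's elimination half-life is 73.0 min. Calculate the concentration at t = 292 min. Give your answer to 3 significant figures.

k = ln 2 / 73.0 = 0.009495 min⁻¹
C(t) = C₀ e^(−kt) = 20.2 × e^(−0.009495 × 292) = 20.2 × e^(−2.773) = 20.2 × 0.06250 ≈ 1.26 µg/L

1.26 µg/L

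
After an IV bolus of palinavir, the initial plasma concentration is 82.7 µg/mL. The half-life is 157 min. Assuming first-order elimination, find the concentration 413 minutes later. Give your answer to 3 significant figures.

k = ln 2 / 157 = 0.004415 min⁻¹
413 min is 2.631 half-lives, so C = 82.7 × (1/2)^2.631 = 82.7 × 0.1615 ≈ 13.4 µg/mL

13.4 µg/mL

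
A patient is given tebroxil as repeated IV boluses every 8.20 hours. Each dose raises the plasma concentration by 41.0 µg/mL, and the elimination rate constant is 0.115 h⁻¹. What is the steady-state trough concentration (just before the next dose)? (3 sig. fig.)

26.2 µg/mL

Fraction remaining after one interval: e^(−kτ) = e^(−0.1150 × 8.20) = 0.3895
R = 1 / (1 − 0.3895) = 1.638
Css,max = 41.0 × 1.638 = 67.15 µg/mL
Css,min = Css,max × e^(−kτ) = 67.15 × 0.3895 ≈ 26.2 µg/mL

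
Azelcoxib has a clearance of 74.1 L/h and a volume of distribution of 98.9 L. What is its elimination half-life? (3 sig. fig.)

k = CL / V = 74.1 / 98.9 = 0.7492 h⁻¹
t½ = ln 2 / k = ln 2 / 0.7492 ≈ 0.925 hours

0.925 hours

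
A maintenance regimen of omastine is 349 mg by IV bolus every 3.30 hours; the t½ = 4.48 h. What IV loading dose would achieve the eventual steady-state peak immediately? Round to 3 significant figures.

873 mg

k = ln 2 / 4.48 = 0.1547 h⁻¹
Accumulation ratio R = 1 / (1 − e^(−kτ)) = 1 / (1 − e^(−0.1547×3.30)) = 1 / (1 − 0.6001) = 2.501
Loading dose = maintenance dose × R = 349 × 2.501 ≈ 873 mg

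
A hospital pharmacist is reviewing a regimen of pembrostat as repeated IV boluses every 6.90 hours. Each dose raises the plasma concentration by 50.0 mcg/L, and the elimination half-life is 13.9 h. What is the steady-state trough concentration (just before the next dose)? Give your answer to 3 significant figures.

122 mcg/L

k = ln 2 / 13.9 = 0.04987 h⁻¹
Fraction remaining after one interval: e^(−kτ) = e^(−0.04987 × 6.90) = 0.7089
R = 1 / (1 − 0.7089) = 3.435
Css,max = 50.0 × 3.435 = 171.7 mcg/L
Css,min = Css,max × e^(−kτ) = 171.7 × 0.7089 ≈ 122 mcg/L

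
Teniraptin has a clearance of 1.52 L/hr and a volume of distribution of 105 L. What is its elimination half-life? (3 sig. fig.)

k = CL / V = 1.52 / 105 = 0.01448 hr⁻¹
t½ = ln 2 / k = ln 2 / 0.01448 ≈ 47.9 hours

47.9 hours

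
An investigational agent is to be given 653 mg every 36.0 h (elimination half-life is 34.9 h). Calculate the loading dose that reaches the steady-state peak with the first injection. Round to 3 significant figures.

1280 mg

k = ln 2 / 34.9 = 0.01986 h⁻¹
Accumulation ratio R = 1 / (1 − e^(−kτ)) = 1 / (1 − e^(−0.01986×36.0)) = 1 / (1 − 0.4892) = 1.958
Loading dose = maintenance dose × R = 653 × 1.958 ≈ 1280 mg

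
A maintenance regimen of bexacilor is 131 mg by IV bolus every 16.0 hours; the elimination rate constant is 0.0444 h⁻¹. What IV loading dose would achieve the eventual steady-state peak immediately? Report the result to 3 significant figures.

258 mg

Accumulation ratio R = 1 / (1 − e^(−kτ)) = 1 / (1 − e^(−0.04440×16.0)) = 1 / (1 − 0.4914) = 1.966
Loading dose = maintenance dose × R = 131 × 1.966 ≈ 258 mg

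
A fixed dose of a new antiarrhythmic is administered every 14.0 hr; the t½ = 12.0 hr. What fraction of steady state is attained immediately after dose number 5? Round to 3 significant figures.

0.982

k = ln 2 / 12.0 = 0.05776 hr⁻¹
f_n = 1 − e^(−nkτ) = 1 − e^(−5 × 0.05776 × 14.0) = 1 − e^(−4.043) = 1 − 0.01754 ≈ 0.982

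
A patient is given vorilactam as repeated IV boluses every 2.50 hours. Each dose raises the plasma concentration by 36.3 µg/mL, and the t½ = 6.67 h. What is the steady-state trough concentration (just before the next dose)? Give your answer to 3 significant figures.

k = ln 2 / 6.67 = 0.1039 h⁻¹
Fraction remaining after one interval: e^(−kτ) = e^(−0.1039 × 2.50) = 0.7712
R = 1 / (1 − 0.7712) = 4.371
Css,max = 36.3 × 4.371 = 158.7 µg/mL
Css,min = Css,max × e^(−kτ) = 158.7 × 0.7712 ≈ 122 µg/mL

122 µg/mL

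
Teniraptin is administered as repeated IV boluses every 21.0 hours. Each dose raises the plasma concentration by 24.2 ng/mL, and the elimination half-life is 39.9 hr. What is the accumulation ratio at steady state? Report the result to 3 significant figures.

3.27

k = ln 2 / 39.9 = 0.01737 hr⁻¹
Fraction remaining after one interval: e^(−kτ) = e^(−0.01737 × 21.0) = 0.6943
R = 1 / (1 − 0.6943) = 1 / 0.3057 ≈ 3.27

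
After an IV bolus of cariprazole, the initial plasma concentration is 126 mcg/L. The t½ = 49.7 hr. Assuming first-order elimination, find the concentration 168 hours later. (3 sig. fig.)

k = ln 2 / 49.7 = 0.01395 hr⁻¹
C(t) = C₀ e^(−kt) = 126 × e^(−0.01395 × 168) = 126 × e^(−2.343) = 126 × 0.09604 ≈ 12.1 mcg/L

12.1 mcg/L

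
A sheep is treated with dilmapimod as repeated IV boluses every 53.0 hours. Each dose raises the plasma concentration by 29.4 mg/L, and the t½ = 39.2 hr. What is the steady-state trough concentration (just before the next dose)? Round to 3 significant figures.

18.9 mg/L

k = ln 2 / 39.2 = 0.01768 hr⁻¹
Fraction remaining after one interval: e^(−kτ) = e^(−0.01768 × 53.0) = 0.3917
R = 1 / (1 − 0.3917) = 1.644
Css,max = 29.4 × 1.644 = 48.33 mg/L
Css,min = Css,max × e^(−kτ) = 48.33 × 0.3917 ≈ 18.9 mg/L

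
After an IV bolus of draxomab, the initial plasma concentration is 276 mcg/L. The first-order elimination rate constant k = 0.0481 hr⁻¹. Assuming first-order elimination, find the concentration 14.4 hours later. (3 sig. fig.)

C(t) = C₀ e^(−kt) = 276 × e^(−0.04810 × 14.4) = 276 × e^(−0.6926) = 276 × 0.5003 ≈ 138 mcg/L

138 mcg/L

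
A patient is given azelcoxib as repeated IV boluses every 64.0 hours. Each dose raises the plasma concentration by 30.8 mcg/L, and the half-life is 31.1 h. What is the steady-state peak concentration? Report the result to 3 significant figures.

k = ln 2 / 31.1 = 0.02229 h⁻¹
Fraction remaining after one interval: e^(−kτ) = e^(−0.02229 × 64.0) = 0.2402
R = 1 / (1 − 0.2402) = 1.316
Css,max = 30.8 × 1.316 ≈ 40.5 mcg/L

40.5 mcg/L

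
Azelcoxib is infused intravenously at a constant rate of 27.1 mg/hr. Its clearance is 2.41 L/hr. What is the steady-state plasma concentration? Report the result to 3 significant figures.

11.2 mg/L

Css = infusion rate / CL = 27.1 / 2.41 ≈ 11.2 mg/L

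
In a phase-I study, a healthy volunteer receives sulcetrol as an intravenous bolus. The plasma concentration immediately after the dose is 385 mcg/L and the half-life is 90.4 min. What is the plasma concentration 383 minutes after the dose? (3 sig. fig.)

20.4 mcg/L

k = ln 2 / 90.4 = 0.007668 min⁻¹
383 min is 4.237 half-lives, so C = 385 × (1/2)^4.237 = 385 × 0.05304 ≈ 20.4 mcg/L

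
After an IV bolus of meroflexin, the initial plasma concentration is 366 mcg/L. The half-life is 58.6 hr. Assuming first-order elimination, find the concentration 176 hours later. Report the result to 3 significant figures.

k = ln 2 / 58.6 = 0.01183 hr⁻¹
176 hr is 3.003 half-lives, so C = 366 × (1/2)^3.003 = 366 × 0.1247 ≈ 45.6 mcg/L

45.6 mcg/L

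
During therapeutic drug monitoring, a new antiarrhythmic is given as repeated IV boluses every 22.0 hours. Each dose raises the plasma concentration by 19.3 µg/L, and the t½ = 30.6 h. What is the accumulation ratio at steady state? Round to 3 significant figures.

2.55

k = ln 2 / 30.6 = 0.02265 h⁻¹
Fraction remaining after one interval: e^(−kτ) = e^(−0.02265 × 22.0) = 0.6075
R = 1 / (1 − 0.6075) = 1 / 0.3925 ≈ 2.55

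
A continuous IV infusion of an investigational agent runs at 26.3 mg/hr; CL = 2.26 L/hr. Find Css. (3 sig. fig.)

Css = infusion rate / CL = 26.3 / 2.26 ≈ 11.6 mg/L

11.6 mg/L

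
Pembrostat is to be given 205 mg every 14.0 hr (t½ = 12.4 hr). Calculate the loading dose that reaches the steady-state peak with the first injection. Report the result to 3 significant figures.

k = ln 2 / 12.4 = 0.05590 hr⁻¹
Accumulation ratio R = 1 / (1 − e^(−kτ)) = 1 / (1 − e^(−0.05590×14.0)) = 1 / (1 − 0.4572) = 1.842
Loading dose = maintenance dose × R = 205 × 1.842 ≈ 378 mg

378 mg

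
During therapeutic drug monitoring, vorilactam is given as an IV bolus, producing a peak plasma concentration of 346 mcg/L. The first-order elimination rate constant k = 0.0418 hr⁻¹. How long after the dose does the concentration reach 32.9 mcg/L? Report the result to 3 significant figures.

56.3 hours

C(t) = C₀ e^(−kt)  ⇒  t = ln(C₀/C) / k
t = ln(346/32.9) / 0.04180 = 2.353 / 0.04180 ≈ 56.3 hours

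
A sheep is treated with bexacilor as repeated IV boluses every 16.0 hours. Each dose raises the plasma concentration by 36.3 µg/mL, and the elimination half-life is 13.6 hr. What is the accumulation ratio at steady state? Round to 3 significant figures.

1.79

k = ln 2 / 13.6 = 0.05097 hr⁻¹
Fraction remaining after one interval: e^(−kτ) = e^(−0.05097 × 16.0) = 0.4424
R = 1 / (1 − 0.4424) = 1 / 0.5576 ≈ 1.79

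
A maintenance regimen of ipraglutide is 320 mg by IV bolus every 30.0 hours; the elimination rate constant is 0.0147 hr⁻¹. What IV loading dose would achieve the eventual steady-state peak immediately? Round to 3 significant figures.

897 mg

Accumulation ratio R = 1 / (1 − e^(−kτ)) = 1 / (1 − e^(−0.01470×30.0)) = 1 / (1 − 0.6434) = 2.804
Loading dose = maintenance dose × R = 320 × 2.804 ≈ 897 mg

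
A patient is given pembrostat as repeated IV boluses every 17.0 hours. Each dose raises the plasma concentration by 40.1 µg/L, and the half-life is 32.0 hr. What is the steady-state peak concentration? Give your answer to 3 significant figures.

130 µg/L

k = ln 2 / 32.0 = 0.02166 hr⁻¹
Fraction remaining after one interval: e^(−kτ) = e^(−0.02166 × 17.0) = 0.6920
R = 1 / (1 − 0.6920) = 3.246
Css,max = 40.1 × 3.246 ≈ 130 µg/L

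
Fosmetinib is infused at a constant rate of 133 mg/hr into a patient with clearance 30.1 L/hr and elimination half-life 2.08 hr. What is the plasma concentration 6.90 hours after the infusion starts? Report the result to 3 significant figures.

Css = rate / CL = 133 / 30.1 = 4.419 µg/mL
k = ln 2 / 2.08 = 0.3332 hr⁻¹
C(t) = Css (1 − e^(−kt)) = 4.419 × (1 − e^(−2.299)) = 4.419 × 0.8997 ≈ 3.98 µg/mL

3.98 µg/mL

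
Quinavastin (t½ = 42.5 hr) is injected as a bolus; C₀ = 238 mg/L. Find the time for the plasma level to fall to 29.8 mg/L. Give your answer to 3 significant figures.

127 hours

k = ln 2 / 42.5 = 0.01631 hr⁻¹
C(t) = C₀ e^(−kt)  ⇒  t = ln(C₀/C) / k
t = ln(238/29.8) / 0.01631 = 2.078 / 0.01631 ≈ 127 hours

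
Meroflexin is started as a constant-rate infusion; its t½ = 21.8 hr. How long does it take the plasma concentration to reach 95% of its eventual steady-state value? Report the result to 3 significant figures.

94.2 hours

k = ln 2 / 21.8 = 0.03180 hr⁻¹
f = 1 − e^(−kt)  ⇒  t = −ln(1 − f) / k
t = −ln(1 − 0.95) / 0.03180 = 2.996 / 0.03180 ≈ 94.2 hours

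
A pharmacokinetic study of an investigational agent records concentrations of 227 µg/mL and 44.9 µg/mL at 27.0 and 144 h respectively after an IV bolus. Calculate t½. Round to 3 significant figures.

k = ln(C₁/C₂) / (t₂ − t₁) = ln(227/44.9) / (144 − 27.0)
  = 1.621 / 117.0 = 0.01385 h⁻¹
t½ = ln 2 / k = ln 2 / 0.01385 ≈ 50.0 hours

50.0 hours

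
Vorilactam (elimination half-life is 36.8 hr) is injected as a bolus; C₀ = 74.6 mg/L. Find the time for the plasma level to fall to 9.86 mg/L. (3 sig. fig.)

k = ln 2 / 36.8 = 0.01884 hr⁻¹
C(t) = C₀ e^(−kt)  ⇒  t = ln(C₀/C) / k
t = ln(74.6/9.86) / 0.01884 = 2.024 / 0.01884 ≈ 107 hours

107 hours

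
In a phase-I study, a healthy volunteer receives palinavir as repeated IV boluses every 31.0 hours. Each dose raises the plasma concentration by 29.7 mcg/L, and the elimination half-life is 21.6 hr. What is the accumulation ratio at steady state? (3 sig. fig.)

1.59

k = ln 2 / 21.6 = 0.03209 hr⁻¹
Fraction remaining after one interval: e^(−kτ) = e^(−0.03209 × 31.0) = 0.3698
R = 1 / (1 − 0.3698) = 1 / 0.6302 ≈ 1.59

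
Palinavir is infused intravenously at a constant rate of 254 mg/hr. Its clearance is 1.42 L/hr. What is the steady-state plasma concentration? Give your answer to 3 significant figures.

Css = infusion rate / CL = 254 / 1.42 ≈ 179 µg/mL

179 µg/mL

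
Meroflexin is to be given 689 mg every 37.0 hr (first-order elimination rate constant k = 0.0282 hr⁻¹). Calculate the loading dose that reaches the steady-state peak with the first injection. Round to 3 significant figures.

Accumulation ratio R = 1 / (1 − e^(−kτ)) = 1 / (1 − e^(−0.02820×37.0)) = 1 / (1 − 0.3523) = 1.544
Loading dose = maintenance dose × R = 689 × 1.544 ≈ 1060 mg

1060 mg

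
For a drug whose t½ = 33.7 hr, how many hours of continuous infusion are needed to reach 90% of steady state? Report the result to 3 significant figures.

112 hours

k = ln 2 / 33.7 = 0.02057 hr⁻¹
f = 1 − e^(−kt)  ⇒  t = −ln(1 − f) / k
t = −ln(1 − 0.9) / 0.02057 = 2.303 / 0.02057 ≈ 112 hours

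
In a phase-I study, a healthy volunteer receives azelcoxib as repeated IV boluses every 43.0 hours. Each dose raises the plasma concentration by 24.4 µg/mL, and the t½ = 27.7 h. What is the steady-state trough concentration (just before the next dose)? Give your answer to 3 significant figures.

k = ln 2 / 27.7 = 0.02502 h⁻¹
Fraction remaining after one interval: e^(−kτ) = e^(−0.02502 × 43.0) = 0.3410
R = 1 / (1 − 0.3410) = 1.517
Css,max = 24.4 × 1.517 = 37.02 µg/mL
Css,min = Css,max × e^(−kτ) = 37.02 × 0.3410 ≈ 12.6 µg/mL

12.6 µg/mL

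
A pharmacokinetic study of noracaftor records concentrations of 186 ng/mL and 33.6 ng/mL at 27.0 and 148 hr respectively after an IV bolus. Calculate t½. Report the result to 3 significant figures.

49.0 hours

k = ln(C₁/C₂) / (t₂ − t₁) = ln(186/33.6) / (148 − 27.0)
  = 1.711 / 121.0 = 0.01414 hr⁻¹
t½ = ln 2 / k = ln 2 / 0.01414 ≈ 49.0 hours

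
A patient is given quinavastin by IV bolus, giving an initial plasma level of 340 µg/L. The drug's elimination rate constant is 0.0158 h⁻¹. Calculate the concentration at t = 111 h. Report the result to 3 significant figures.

58.9 µg/L

C(t) = C₀ e^(−kt) = 340 × e^(−0.01580 × 111) = 340 × e^(−1.754) = 340 × 0.1731 ≈ 58.9 µg/L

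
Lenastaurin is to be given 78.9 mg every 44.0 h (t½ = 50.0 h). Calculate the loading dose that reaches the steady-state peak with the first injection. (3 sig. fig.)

173 mg

k = ln 2 / 50.0 = 0.01386 h⁻¹
Accumulation ratio R = 1 / (1 − e^(−kτ)) = 1 / (1 − e^(−0.01386×44.0)) = 1 / (1 − 0.5434) = 2.190
Loading dose = maintenance dose × R = 78.9 × 2.190 ≈ 173 mg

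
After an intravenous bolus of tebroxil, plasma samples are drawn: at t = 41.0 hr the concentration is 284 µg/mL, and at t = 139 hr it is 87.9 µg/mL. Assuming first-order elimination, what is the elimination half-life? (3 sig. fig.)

k = ln(C₁/C₂) / (t₂ − t₁) = ln(284/87.9) / (139 − 41.0)
  = 1.173 / 98.00 = 0.01197 hr⁻¹
t½ = ln 2 / k = ln 2 / 0.01197 ≈ 57.9 hours

57.9 hours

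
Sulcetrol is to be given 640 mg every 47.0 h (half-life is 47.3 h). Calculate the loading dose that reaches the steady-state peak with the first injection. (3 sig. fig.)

1290 mg

k = ln 2 / 47.3 = 0.01465 h⁻¹
Accumulation ratio R = 1 / (1 − e^(−kτ)) = 1 / (1 − e^(−0.01465×47.0)) = 1 / (1 − 0.5022) = 2.009
Loading dose = maintenance dose × R = 640 × 2.009 ≈ 1290 mg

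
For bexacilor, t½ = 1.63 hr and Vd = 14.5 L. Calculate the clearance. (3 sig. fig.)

k = ln 2 / t½ = ln 2 / 1.63 = 0.4252 hr⁻¹
CL = k · V = 0.4252 × 14.5 ≈ 6.17 L/hr

6.17 L/hr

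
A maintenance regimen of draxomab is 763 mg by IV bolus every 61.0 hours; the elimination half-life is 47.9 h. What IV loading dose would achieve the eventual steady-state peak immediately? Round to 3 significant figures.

1300 mg

k = ln 2 / 47.9 = 0.01447 h⁻¹
Accumulation ratio R = 1 / (1 − e^(−kτ)) = 1 / (1 − e^(−0.01447×61.0)) = 1 / (1 − 0.4137) = 1.705
Loading dose = maintenance dose × R = 763 × 1.705 ≈ 1300 mg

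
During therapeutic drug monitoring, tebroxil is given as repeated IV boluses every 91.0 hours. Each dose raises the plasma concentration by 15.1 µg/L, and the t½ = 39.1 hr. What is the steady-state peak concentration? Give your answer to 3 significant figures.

k = ln 2 / 39.1 = 0.01773 hr⁻¹
Fraction remaining after one interval: e^(−kτ) = e^(−0.01773 × 91.0) = 0.1992
R = 1 / (1 − 0.1992) = 1.249
Css,max = 15.1 × 1.249 ≈ 18.9 µg/L

18.9 µg/L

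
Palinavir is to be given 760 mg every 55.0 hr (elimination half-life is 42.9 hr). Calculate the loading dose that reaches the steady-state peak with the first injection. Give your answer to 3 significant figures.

1290 mg

k = ln 2 / 42.9 = 0.01616 hr⁻¹
Accumulation ratio R = 1 / (1 − e^(−kτ)) = 1 / (1 − e^(−0.01616×55.0)) = 1 / (1 − 0.4112) = 1.698
Loading dose = maintenance dose × R = 760 × 1.698 ≈ 1290 mg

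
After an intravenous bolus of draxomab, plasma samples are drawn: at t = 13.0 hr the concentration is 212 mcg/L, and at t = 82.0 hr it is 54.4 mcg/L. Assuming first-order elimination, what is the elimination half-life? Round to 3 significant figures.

35.2 hours

k = ln(C₁/C₂) / (t₂ − t₁) = ln(212/54.4) / (82.0 − 13.0)
  = 1.360 / 69.00 = 0.01971 hr⁻¹
t½ = ln 2 / k = ln 2 / 0.01971 ≈ 35.2 hours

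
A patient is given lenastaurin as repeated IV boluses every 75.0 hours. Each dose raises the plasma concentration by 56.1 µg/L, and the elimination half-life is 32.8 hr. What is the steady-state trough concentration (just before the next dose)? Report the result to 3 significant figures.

k = ln 2 / 32.8 = 0.02113 hr⁻¹
Fraction remaining after one interval: e^(−kτ) = e^(−0.02113 × 75.0) = 0.2050
R = 1 / (1 − 0.2050) = 1.258
Css,max = 56.1 × 1.258 = 70.56 µg/L
Css,min = Css,max × e^(−kτ) = 70.56 × 0.2050 ≈ 14.5 µg/L

14.5 µg/L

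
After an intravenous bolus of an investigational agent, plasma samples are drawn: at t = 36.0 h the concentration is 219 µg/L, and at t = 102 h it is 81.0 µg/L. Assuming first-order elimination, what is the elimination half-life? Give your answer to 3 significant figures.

46.0 hours

k = ln(C₁/C₂) / (t₂ − t₁) = ln(219/81.0) / (102 − 36.0)
  = 0.9946 / 66.00 = 0.01507 h⁻¹
t½ = ln 2 / k = ln 2 / 0.01507 ≈ 46.0 hours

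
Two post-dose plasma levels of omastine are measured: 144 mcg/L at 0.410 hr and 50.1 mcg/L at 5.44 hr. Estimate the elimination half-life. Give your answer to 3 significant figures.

3.30 hours

k = ln(C₁/C₂) / (t₂ − t₁) = ln(144/50.1) / (5.44 − 0.410)
  = 1.056 / 5.030 = 0.2099 hr⁻¹
t½ = ln 2 / k = ln 2 / 0.2099 ≈ 3.30 hours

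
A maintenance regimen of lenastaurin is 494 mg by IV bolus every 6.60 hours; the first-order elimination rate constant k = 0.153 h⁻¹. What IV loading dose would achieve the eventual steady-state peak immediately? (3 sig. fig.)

Accumulation ratio R = 1 / (1 − e^(−kτ)) = 1 / (1 − e^(−0.1530×6.60)) = 1 / (1 − 0.3643) = 1.573
Loading dose = maintenance dose × R = 494 × 1.573 ≈ 777 mg

777 mg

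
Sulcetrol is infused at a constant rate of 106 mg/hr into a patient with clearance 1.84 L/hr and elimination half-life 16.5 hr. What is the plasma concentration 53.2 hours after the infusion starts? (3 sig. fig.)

51.4 mg/L

Css = rate / CL = 106 / 1.84 = 57.61 mg/L
k = ln 2 / 16.5 = 0.04201 hr⁻¹
C(t) = Css (1 − e^(−kt)) = 57.61 × (1 − e^(−2.235)) = 57.61 × 0.8930 ≈ 51.4 mg/L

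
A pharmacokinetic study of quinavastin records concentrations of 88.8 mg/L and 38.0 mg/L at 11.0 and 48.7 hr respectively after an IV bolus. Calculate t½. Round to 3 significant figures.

30.8 hours

k = ln(C₁/C₂) / (t₂ − t₁) = ln(88.8/38.0) / (48.7 − 11.0)
  = 0.8488 / 37.70 = 0.02251 hr⁻¹
t½ = ln 2 / k = ln 2 / 0.02251 ≈ 30.8 hours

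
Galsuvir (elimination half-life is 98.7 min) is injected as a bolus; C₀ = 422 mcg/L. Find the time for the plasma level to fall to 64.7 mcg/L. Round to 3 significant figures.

k = ln 2 / 98.7 = 0.007023 min⁻¹
C(t) = C₀ e^(−kt)  ⇒  t = ln(C₀/C) / k
t = ln(422/64.7) / 0.007023 = 1.875 / 0.007023 ≈ 267 minutes

267 minutes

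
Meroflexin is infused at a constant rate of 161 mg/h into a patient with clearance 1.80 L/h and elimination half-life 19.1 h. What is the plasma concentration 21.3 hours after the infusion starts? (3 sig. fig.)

Css = rate / CL = 161 / 1.80 = 89.44 µg/mL
k = ln 2 / 19.1 = 0.03629 h⁻¹
C(t) = Css (1 − e^(−kt)) = 89.44 × (1 − e^(−0.7730)) = 89.44 × 0.5384 ≈ 48.2 µg/mL

48.2 µg/mL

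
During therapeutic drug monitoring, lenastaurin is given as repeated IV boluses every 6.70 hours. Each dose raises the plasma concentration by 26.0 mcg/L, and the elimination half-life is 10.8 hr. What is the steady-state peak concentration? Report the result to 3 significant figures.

74.4 mcg/L

k = ln 2 / 10.8 = 0.06418 hr⁻¹
Fraction remaining after one interval: e^(−kτ) = e^(−0.06418 × 6.70) = 0.6505
R = 1 / (1 − 0.6505) = 2.861
Css,max = 26.0 × 2.861 ≈ 74.4 mcg/L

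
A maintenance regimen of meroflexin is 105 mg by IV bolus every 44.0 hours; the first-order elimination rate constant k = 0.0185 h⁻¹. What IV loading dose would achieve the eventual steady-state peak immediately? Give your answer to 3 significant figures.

189 mg

Accumulation ratio R = 1 / (1 − e^(−kτ)) = 1 / (1 − e^(−0.01850×44.0)) = 1 / (1 − 0.4431) = 1.796
Loading dose = maintenance dose × R = 105 × 1.796 ≈ 189 mg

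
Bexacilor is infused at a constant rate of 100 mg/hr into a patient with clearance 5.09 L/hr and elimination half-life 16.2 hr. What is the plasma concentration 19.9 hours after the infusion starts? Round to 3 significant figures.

Css = rate / CL = 100 / 5.09 = 19.65 mg/L
k = ln 2 / 16.2 = 0.04279 hr⁻¹
C(t) = Css (1 − e^(−kt)) = 19.65 × (1 − e^(−0.8515)) = 19.65 × 0.5732 ≈ 11.3 mg/L

11.3 mg/L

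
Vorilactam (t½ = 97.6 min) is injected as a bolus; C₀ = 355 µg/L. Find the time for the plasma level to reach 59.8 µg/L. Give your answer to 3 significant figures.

k = ln 2 / 97.6 = 0.007102 min⁻¹
C(t) = C₀ e^(−kt)  ⇒  t = ln(C₀/C) / k
t = ln(355/59.8) / 0.007102 = 1.781 / 0.007102 ≈ 251 minutes

251 minutes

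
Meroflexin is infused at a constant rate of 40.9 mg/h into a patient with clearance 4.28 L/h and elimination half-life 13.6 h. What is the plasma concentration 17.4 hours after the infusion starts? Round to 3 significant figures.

Css = rate / CL = 40.9 / 4.28 = 9.556 mg/L
k = ln 2 / 13.6 = 0.05097 h⁻¹
C(t) = Css (1 − e^(−kt)) = 9.556 × (1 − e^(−0.8868)) = 9.556 × 0.5880 ≈ 5.62 mg/L

5.62 mg/L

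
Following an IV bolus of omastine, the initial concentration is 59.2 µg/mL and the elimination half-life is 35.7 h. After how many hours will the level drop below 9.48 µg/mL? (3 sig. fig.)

94.3 hours

k = ln 2 / 35.7 = 0.01942 h⁻¹
C(t) = C₀ e^(−kt)  ⇒  t = ln(C₀/C) / k
t = ln(59.2/9.48) / 0.01942 = 1.832 / 0.01942 ≈ 94.3 hours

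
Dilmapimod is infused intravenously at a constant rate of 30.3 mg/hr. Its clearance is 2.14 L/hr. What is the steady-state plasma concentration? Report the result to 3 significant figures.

14.2 mg/L

Css = infusion rate / CL = 30.3 / 2.14 ≈ 14.2 mg/L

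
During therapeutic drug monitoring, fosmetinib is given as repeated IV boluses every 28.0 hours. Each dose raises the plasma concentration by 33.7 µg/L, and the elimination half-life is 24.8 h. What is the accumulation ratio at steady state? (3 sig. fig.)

1.84

k = ln 2 / 24.8 = 0.02795 h⁻¹
Fraction remaining after one interval: e^(−kτ) = e^(−0.02795 × 28.0) = 0.4572
R = 1 / (1 − 0.4572) = 1 / 0.5428 ≈ 1.84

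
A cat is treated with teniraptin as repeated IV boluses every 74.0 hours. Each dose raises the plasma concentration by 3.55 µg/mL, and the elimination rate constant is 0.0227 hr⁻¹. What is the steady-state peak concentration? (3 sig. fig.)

Fraction remaining after one interval: e^(−kτ) = e^(−0.02270 × 74.0) = 0.1864
R = 1 / (1 − 0.1864) = 1.229
Css,max = 3.55 × 1.229 ≈ 4.36 µg/mL

4.36 µg/mL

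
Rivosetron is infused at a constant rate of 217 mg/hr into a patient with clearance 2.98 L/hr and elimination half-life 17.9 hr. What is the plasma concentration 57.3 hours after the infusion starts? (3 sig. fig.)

64.9 µg/mL

Css = rate / CL = 217 / 2.98 = 72.82 µg/mL
k = ln 2 / 17.9 = 0.03872 hr⁻¹
C(t) = Css (1 − e^(−kt)) = 72.82 × (1 − e^(−2.219)) = 72.82 × 0.8913 ≈ 64.9 µg/mL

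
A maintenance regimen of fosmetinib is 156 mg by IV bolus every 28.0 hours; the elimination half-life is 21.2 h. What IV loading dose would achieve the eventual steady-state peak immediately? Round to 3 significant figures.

260 mg

k = ln 2 / 21.2 = 0.03270 h⁻¹
Accumulation ratio R = 1 / (1 − e^(−kτ)) = 1 / (1 − e^(−0.03270×28.0)) = 1 / (1 − 0.4003) = 1.668
Loading dose = maintenance dose × R = 156 × 1.668 ≈ 260 mg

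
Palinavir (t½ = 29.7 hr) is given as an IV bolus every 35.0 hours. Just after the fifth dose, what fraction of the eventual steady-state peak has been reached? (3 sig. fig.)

k = ln 2 / 29.7 = 0.02334 hr⁻¹
f_n = 1 − e^(−nkτ) = 1 − e^(−5 × 0.02334 × 35.0) = 1 − e^(−4.084) = 1 − 0.01684 ≈ 0.983

0.983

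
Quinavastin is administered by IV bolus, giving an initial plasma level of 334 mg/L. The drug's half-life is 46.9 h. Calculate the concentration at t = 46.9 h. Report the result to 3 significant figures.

k = ln 2 / 46.9 = 0.01478 h⁻¹
46.9 h is 1.000 half-lives, so C = 334 × (1/2)^1.000 = 334 × 0.5000 ≈ 167 mg/L

167 mg/L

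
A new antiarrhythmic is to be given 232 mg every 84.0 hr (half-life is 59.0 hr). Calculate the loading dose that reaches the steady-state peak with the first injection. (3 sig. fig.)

k = ln 2 / 59.0 = 0.01175 hr⁻¹
Accumulation ratio R = 1 / (1 − e^(−kτ)) = 1 / (1 − e^(−0.01175×84.0)) = 1 / (1 − 0.3727) = 1.594
Loading dose = maintenance dose × R = 232 × 1.594 ≈ 370 mg

370 mg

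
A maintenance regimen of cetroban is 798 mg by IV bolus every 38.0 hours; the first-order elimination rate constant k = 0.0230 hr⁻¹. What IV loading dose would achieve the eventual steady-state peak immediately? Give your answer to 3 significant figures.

1370 mg

Accumulation ratio R = 1 / (1 − e^(−kτ)) = 1 / (1 − e^(−0.02300×38.0)) = 1 / (1 − 0.4173) = 1.716
Loading dose = maintenance dose × R = 798 × 1.716 ≈ 1370 mg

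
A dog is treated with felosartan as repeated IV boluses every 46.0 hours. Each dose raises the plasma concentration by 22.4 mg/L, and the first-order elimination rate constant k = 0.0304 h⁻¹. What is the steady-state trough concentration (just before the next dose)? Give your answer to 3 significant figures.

Fraction remaining after one interval: e^(−kτ) = e^(−0.03040 × 46.0) = 0.2470
R = 1 / (1 − 0.2470) = 1.328
Css,max = 22.4 × 1.328 = 29.75 mg/L
Css,min = Css,max × e^(−kτ) = 29.75 × 0.2470 ≈ 7.35 mg/L

7.35 mg/L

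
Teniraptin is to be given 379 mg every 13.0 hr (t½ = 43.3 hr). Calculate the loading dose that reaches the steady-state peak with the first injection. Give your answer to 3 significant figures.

2020 mg

k = ln 2 / 43.3 = 0.01601 hr⁻¹
Accumulation ratio R = 1 / (1 − e^(−kτ)) = 1 / (1 − e^(−0.01601×13.0)) = 1 / (1 − 0.8121) = 5.323
Loading dose = maintenance dose × R = 379 × 5.323 ≈ 2020 mg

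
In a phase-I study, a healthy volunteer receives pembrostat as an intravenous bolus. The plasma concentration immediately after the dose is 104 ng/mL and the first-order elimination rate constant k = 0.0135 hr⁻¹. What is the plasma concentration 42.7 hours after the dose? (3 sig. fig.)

58.4 ng/mL

C(t) = C₀ e^(−kt) = 104 × e^(−0.01350 × 42.7) = 104 × e^(−0.5765) = 104 × 0.5619 ≈ 58.4 ng/mL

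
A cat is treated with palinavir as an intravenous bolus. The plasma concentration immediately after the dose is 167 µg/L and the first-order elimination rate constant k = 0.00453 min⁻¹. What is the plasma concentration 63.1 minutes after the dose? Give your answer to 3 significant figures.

C(t) = C₀ e^(−kt) = 167 × e^(−0.004530 × 63.1) = 167 × e^(−0.2858) = 167 × 0.7514 ≈ 125 µg/L

125 µg/L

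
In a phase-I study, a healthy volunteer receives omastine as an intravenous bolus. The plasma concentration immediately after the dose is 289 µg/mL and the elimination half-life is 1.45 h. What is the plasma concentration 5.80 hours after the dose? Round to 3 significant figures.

18.1 µg/mL

k = ln 2 / 1.45 = 0.4780 h⁻¹
C(t) = C₀ e^(−kt) = 289 × e^(−0.4780 × 5.80) = 289 × e^(−2.773) = 289 × 0.06250 ≈ 18.1 µg/mL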